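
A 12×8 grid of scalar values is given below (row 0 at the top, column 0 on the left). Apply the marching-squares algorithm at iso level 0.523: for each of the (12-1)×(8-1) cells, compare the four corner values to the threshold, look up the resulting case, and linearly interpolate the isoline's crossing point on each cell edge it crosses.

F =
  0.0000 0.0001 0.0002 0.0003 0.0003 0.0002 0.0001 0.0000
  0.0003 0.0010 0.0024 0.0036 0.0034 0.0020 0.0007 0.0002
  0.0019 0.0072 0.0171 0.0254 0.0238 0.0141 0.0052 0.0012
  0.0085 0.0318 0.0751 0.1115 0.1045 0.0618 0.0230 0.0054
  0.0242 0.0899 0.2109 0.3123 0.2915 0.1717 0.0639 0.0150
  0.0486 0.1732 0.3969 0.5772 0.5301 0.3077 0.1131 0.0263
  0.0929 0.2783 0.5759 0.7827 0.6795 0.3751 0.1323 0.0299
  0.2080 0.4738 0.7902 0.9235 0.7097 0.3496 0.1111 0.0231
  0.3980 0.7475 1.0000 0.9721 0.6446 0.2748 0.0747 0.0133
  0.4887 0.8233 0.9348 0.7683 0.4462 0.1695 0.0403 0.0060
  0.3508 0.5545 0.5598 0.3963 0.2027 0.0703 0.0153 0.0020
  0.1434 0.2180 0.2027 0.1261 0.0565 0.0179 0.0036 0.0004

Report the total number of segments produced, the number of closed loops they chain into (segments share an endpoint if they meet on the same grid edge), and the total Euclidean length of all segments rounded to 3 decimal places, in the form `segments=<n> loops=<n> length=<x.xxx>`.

cell (4,2): code 0100 → (4.795,3.000)–(5.000,2.699)
cell (4,3): code 1100 → (4.970,4.000)–(4.795,3.000)
cell (4,4): code 1000 → (5.000,4.032)–(4.970,4.000)
cell (5,1): code 0100 → (5.704,2.000)–(6.000,1.822)
cell (5,2): code 1110 → (5.000,2.699)–(5.704,2.000)
cell (5,4): code 1001 → (6.000,4.514)–(5.000,4.032)
cell (6,1): code 0110 → (6.000,1.822)–(7.000,1.155)
cell (6,4): code 1001 → (7.000,4.518)–(6.000,4.514)
cell (7,0): code 0100 → (7.180,1.000)–(8.000,0.358)
cell (7,1): code 1110 → (7.000,1.155)–(7.180,1.000)
cell (7,4): code 1001 → (8.000,4.329)–(7.000,4.518)
cell (8,0): code 0110 → (8.000,0.358)–(9.000,0.103)
cell (8,3): code 1011 → (9.000,3.762)–(8.613,4.000)
cell (8,4): code 0001 → (8.613,4.000)–(8.000,4.329)
cell (9,0): code 0110 → (9.000,0.103)–(10.000,0.845)
cell (9,2): code 1011 → (10.000,2.225)–(9.659,3.000)
cell (9,3): code 0001 → (9.659,3.000)–(9.000,3.762)
cell (10,0): code 0010 → (10.000,0.845)–(10.094,1.000)
cell (10,1): code 0011 → (10.094,1.000)–(10.103,2.000)
cell (10,2): code 0001 → (10.103,2.000)–(10.000,2.225)
total: 20 segments, chained into 1 closed loop(s), length Σ = 15.079564

segments=20 loops=1 length=15.080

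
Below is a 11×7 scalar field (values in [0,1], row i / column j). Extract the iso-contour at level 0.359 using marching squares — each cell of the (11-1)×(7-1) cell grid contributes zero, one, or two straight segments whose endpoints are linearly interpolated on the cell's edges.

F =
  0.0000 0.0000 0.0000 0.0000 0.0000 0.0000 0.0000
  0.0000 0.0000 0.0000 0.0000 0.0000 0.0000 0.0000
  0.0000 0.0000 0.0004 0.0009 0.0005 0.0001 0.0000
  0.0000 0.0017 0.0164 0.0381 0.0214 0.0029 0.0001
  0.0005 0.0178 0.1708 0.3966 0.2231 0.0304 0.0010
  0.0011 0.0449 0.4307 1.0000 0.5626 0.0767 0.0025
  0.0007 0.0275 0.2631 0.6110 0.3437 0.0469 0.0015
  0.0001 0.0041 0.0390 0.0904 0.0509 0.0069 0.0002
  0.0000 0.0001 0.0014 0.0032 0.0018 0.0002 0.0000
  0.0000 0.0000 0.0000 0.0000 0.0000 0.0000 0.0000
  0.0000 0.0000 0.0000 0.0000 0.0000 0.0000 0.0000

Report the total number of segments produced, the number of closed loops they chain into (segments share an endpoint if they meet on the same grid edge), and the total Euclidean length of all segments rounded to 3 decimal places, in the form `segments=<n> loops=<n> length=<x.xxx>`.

cell (3,2): code 0100 → (3.895,3.000)–(4.000,2.833)
cell (3,3): code 1000 → (4.000,3.217)–(3.895,3.000)
cell (4,1): code 0100 → (4.724,2.000)–(5.000,1.814)
cell (4,2): code 1110 → (4.000,2.833)–(4.724,2.000)
cell (4,3): code 1101 → (4.400,4.000)–(4.000,3.217)
cell (4,4): code 1000 → (5.000,4.419)–(4.400,4.000)
cell (5,1): code 0010 → (5.000,1.814)–(5.428,2.000)
cell (5,2): code 0111 → (5.428,2.000)–(6.000,2.276)
cell (5,3): code 1011 → (6.000,3.943)–(5.930,4.000)
cell (5,4): code 0001 → (5.930,4.000)–(5.000,4.419)
cell (6,2): code 0010 → (6.000,2.276)–(6.484,3.000)
cell (6,3): code 0001 → (6.484,3.000)–(6.000,3.943)
total: 12 segments, chained into 1 closed loop(s), length Σ = 7.628530

segments=12 loops=1 length=7.629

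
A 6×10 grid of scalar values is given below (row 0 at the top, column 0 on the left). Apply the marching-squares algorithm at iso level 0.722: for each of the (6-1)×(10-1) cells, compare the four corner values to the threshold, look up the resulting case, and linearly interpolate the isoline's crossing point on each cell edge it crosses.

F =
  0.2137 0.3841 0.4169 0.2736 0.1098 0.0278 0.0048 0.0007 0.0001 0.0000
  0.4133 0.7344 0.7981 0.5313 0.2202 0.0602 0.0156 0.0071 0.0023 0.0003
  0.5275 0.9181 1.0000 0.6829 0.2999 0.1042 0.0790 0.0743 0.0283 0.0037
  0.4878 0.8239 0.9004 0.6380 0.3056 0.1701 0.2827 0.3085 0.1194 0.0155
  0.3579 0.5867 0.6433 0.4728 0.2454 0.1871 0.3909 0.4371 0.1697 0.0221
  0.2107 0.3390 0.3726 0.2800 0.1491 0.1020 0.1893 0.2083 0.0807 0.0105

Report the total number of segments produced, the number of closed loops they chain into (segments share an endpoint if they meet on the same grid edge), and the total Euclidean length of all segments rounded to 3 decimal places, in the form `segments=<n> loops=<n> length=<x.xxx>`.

cell (0,0): code 0100 → (0.965,1.000)–(1.000,0.961)
cell (0,1): code 1100 → (0.800,2.000)–(0.965,1.000)
cell (0,2): code 1000 → (1.000,2.285)–(0.800,2.000)
cell (1,0): code 0110 → (1.000,0.961)–(2.000,0.498)
cell (1,2): code 1001 → (2.000,2.877)–(1.000,2.285)
cell (2,0): code 0110 → (2.000,0.498)–(3.000,0.697)
cell (2,2): code 1001 → (3.000,2.680)–(2.000,2.877)
cell (3,0): code 0010 → (3.000,0.697)–(3.430,1.000)
cell (3,1): code 0011 → (3.430,1.000)–(3.694,2.000)
cell (3,2): code 0001 → (3.694,2.000)–(3.000,2.680)
total: 10 segments, chained into 1 closed loop(s), length Σ = 8.248286

segments=10 loops=1 length=8.248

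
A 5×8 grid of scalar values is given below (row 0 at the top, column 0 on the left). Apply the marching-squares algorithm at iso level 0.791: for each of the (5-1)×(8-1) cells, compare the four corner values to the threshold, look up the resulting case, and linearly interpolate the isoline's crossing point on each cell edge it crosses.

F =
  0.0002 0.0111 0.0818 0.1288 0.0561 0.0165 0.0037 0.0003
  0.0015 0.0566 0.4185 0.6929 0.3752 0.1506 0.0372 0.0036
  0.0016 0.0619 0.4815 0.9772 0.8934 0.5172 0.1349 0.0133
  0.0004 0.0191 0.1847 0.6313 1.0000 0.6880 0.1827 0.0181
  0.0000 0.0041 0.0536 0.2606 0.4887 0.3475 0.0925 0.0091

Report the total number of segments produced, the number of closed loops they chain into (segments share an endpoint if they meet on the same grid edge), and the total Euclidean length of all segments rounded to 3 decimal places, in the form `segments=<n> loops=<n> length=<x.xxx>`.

cell (1,2): code 0100 → (1.345,3.000)–(2.000,2.624)
cell (1,3): code 1100 → (1.802,4.000)–(1.345,3.000)
cell (1,4): code 1000 → (2.000,4.272)–(1.802,4.000)
cell (2,2): code 0010 → (2.000,2.624)–(2.538,3.000)
cell (2,3): code 0111 → (2.538,3.000)–(3.000,3.433)
cell (2,4): code 1001 → (3.000,4.670)–(2.000,4.272)
cell (3,3): code 0010 → (3.000,3.433)–(3.409,4.000)
cell (3,4): code 0001 → (3.409,4.000)–(3.000,4.670)
total: 8 segments, chained into 1 closed loop(s), length Σ = 6.040244

segments=8 loops=1 length=6.040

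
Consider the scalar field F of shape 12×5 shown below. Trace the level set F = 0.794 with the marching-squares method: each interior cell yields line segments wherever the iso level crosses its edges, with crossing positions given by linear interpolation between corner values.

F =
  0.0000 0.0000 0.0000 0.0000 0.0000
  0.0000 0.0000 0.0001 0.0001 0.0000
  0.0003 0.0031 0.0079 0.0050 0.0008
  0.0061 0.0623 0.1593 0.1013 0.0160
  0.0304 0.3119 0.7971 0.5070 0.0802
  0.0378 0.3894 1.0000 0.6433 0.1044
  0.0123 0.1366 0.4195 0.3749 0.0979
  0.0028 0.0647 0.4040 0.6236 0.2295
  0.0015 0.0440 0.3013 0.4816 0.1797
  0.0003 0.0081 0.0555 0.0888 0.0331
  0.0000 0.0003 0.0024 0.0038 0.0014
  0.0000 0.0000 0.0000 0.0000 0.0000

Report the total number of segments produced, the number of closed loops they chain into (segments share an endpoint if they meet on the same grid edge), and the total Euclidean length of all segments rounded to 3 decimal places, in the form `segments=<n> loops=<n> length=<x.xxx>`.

cell (3,1): code 0100 → (3.995,2.000)–(4.000,1.994)
cell (3,2): code 1000 → (4.000,2.011)–(3.995,2.000)
cell (4,1): code 0110 → (4.000,1.994)–(5.000,1.663)
cell (4,2): code 1001 → (5.000,2.578)–(4.000,2.011)
cell (5,1): code 0010 → (5.000,1.663)–(5.355,2.000)
cell (5,2): code 0001 → (5.355,2.000)–(5.000,2.578)
total: 6 segments, chained into 1 closed loop(s), length Σ = 3.390070

segments=6 loops=1 length=3.390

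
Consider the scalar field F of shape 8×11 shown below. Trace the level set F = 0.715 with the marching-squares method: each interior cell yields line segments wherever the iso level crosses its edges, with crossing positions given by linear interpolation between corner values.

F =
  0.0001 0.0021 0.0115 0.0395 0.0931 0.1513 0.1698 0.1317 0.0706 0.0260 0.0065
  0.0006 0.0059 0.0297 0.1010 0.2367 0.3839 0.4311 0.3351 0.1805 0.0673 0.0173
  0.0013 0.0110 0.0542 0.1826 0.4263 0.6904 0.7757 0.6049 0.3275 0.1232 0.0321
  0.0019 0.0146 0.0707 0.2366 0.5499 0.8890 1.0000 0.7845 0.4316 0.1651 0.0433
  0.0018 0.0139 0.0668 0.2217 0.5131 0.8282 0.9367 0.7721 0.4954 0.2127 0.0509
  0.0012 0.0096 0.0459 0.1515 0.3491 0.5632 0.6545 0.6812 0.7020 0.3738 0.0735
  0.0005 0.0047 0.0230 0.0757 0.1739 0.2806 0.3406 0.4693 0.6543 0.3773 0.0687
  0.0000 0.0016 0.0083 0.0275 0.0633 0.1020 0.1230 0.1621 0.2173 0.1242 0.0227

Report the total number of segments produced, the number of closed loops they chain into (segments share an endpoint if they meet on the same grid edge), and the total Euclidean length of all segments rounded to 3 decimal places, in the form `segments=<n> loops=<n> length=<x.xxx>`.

cell (1,5): code 0100 → (1.824,6.000)–(2.000,5.288)
cell (1,6): code 1000 → (2.000,6.355)–(1.824,6.000)
cell (2,4): code 0100 → (2.124,5.000)–(3.000,4.487)
cell (2,5): code 1110 → (2.000,5.288)–(2.124,5.000)
cell (2,6): code 1101 → (2.613,7.000)–(2.000,6.355)
cell (2,7): code 1000 → (3.000,7.197)–(2.613,7.000)
cell (3,4): code 0110 → (3.000,4.487)–(4.000,4.641)
cell (3,7): code 1001 → (4.000,7.206)–(3.000,7.197)
cell (4,4): code 0010 → (4.000,4.641)–(4.427,5.000)
cell (4,5): code 0011 → (4.427,5.000)–(4.786,6.000)
cell (4,6): code 0011 → (4.786,6.000)–(4.628,7.000)
cell (4,7): code 0001 → (4.628,7.000)–(4.000,7.206)
total: 12 segments, chained into 1 closed loop(s), length Σ = 9.088479

segments=12 loops=1 length=9.088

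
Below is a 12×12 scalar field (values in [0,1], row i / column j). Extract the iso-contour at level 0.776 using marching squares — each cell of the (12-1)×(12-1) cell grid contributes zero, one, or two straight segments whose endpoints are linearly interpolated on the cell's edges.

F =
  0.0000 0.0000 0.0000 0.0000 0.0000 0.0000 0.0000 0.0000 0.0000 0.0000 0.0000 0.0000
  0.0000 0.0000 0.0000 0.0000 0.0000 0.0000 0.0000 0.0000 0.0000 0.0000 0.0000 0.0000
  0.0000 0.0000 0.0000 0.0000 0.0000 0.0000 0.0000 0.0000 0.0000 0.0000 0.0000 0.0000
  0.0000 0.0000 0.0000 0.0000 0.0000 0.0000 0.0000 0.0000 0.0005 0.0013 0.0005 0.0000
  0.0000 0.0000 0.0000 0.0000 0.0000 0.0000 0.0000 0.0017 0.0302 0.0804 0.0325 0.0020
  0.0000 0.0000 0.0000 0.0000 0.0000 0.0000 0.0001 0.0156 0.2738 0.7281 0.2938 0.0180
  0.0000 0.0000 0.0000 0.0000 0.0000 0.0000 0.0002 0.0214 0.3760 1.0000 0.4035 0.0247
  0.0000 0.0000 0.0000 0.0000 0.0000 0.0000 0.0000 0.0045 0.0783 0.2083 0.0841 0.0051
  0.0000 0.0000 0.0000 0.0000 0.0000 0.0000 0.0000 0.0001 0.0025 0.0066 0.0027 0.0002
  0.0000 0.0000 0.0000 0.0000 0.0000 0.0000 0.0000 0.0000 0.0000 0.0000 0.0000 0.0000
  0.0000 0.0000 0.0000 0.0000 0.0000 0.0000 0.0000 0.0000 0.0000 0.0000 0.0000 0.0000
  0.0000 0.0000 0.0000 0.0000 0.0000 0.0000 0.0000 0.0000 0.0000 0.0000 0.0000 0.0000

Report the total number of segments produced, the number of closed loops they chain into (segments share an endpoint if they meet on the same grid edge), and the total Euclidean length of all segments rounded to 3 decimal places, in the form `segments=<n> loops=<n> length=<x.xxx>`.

cell (5,8): code 0100 → (5.176,9.000)–(6.000,8.641)
cell (5,9): code 1000 → (6.000,9.376)–(5.176,9.000)
cell (6,8): code 0010 → (6.000,8.641)–(6.283,9.000)
cell (6,9): code 0001 → (6.283,9.000)–(6.000,9.376)
total: 4 segments, chained into 1 closed loop(s), length Σ = 2.731281

segments=4 loops=1 length=2.731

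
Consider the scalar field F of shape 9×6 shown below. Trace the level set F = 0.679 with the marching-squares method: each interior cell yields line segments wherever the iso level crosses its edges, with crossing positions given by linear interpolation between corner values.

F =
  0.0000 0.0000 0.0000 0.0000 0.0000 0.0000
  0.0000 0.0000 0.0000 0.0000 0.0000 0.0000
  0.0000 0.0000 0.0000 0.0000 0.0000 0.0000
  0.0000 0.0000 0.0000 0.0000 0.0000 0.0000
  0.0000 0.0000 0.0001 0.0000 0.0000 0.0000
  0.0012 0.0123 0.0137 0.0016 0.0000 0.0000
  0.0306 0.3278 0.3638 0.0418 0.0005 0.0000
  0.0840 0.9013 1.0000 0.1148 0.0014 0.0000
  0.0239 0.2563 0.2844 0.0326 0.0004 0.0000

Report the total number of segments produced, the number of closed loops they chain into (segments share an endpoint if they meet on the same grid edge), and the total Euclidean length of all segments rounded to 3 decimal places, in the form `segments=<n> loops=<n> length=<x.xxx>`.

cell (6,0): code 0100 → (6.612,1.000)–(7.000,0.728)
cell (6,1): code 1100 → (6.495,2.000)–(6.612,1.000)
cell (6,2): code 1000 → (7.000,2.363)–(6.495,2.000)
cell (7,0): code 0010 → (7.000,0.728)–(7.345,1.000)
cell (7,1): code 0011 → (7.345,1.000)–(7.449,2.000)
cell (7,2): code 0001 → (7.449,2.000)–(7.000,2.363)
total: 6 segments, chained into 1 closed loop(s), length Σ = 4.122950

segments=6 loops=1 length=4.123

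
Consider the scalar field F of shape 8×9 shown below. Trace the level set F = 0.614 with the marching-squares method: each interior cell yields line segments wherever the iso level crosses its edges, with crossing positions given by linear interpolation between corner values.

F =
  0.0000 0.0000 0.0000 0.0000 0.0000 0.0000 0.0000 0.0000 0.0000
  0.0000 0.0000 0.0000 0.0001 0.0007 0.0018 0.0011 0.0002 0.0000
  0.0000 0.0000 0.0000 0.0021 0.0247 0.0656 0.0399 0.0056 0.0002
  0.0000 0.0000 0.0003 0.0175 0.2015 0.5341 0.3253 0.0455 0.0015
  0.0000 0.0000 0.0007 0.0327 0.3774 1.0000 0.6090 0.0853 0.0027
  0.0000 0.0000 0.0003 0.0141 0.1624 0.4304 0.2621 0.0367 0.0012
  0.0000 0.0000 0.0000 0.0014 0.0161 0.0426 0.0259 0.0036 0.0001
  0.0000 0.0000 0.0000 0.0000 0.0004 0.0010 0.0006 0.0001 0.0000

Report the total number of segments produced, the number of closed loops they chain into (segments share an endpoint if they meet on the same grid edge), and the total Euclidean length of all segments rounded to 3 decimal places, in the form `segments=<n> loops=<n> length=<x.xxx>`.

cell (3,4): code 0100 → (3.171,5.000)–(4.000,4.380)
cell (3,5): code 1000 → (4.000,5.987)–(3.171,5.000)
cell (4,4): code 0010 → (4.000,4.380)–(4.678,5.000)
cell (4,5): code 0001 → (4.678,5.000)–(4.000,5.987)
total: 4 segments, chained into 1 closed loop(s), length Σ = 4.439499

segments=4 loops=1 length=4.439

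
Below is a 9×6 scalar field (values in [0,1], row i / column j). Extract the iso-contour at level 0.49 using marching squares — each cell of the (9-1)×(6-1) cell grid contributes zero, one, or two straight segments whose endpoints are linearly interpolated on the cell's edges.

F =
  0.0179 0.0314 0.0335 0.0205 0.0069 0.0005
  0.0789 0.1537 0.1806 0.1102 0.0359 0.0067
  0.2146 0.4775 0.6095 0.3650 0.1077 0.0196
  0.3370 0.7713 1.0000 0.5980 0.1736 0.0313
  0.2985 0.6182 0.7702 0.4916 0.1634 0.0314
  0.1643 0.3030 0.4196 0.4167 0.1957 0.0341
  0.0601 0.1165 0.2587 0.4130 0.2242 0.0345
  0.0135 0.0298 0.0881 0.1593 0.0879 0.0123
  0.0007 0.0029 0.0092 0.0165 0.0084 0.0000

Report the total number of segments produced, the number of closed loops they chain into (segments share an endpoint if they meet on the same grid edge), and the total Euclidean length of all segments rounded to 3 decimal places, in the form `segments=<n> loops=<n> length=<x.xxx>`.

segments=12 loops=1 length=9.034

cell (1,1): code 0100 → (1.721,2.000)–(2.000,1.095)
cell (1,2): code 1000 → (2.000,2.489)–(1.721,2.000)
cell (2,0): code 0100 → (2.043,1.000)–(3.000,0.352)
cell (2,1): code 1110 → (2.000,1.095)–(2.043,1.000)
cell (2,2): code 1101 → (2.536,3.000)–(2.000,2.489)
cell (2,3): code 1000 → (3.000,3.254)–(2.536,3.000)
cell (3,0): code 0110 → (3.000,0.352)–(4.000,0.599)
cell (3,3): code 1001 → (4.000,3.005)–(3.000,3.254)
cell (4,0): code 0010 → (4.000,0.599)–(4.407,1.000)
cell (4,1): code 0011 → (4.407,1.000)–(4.799,2.000)
cell (4,2): code 0011 → (4.799,2.000)–(4.021,3.000)
cell (4,3): code 0001 → (4.021,3.000)–(4.000,3.005)
total: 12 segments, chained into 1 closed loop(s), length Σ = 9.034323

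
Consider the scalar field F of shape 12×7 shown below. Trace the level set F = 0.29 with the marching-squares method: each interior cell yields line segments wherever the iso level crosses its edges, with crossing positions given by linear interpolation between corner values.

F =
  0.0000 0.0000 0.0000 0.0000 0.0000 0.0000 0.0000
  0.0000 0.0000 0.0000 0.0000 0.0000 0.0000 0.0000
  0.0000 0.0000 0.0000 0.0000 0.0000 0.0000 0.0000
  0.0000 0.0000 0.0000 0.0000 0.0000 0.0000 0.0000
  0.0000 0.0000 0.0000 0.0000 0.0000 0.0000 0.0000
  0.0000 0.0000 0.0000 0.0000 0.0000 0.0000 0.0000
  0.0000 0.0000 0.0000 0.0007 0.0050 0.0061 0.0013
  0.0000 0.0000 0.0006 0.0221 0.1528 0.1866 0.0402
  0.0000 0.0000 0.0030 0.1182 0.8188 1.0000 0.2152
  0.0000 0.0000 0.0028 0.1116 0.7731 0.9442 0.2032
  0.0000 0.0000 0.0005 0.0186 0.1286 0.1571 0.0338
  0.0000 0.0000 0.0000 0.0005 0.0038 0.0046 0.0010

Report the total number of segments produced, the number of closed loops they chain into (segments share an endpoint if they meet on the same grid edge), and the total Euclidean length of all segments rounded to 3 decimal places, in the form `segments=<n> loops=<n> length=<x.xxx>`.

segments=8 loops=1 length=8.619

cell (7,3): code 0100 → (7.206,4.000)–(8.000,3.245)
cell (7,4): code 1100 → (7.127,5.000)–(7.206,4.000)
cell (7,5): code 1000 → (8.000,5.905)–(7.127,5.000)
cell (8,3): code 0110 → (8.000,3.245)–(9.000,3.270)
cell (8,5): code 1001 → (9.000,5.883)–(8.000,5.905)
cell (9,3): code 0010 → (9.000,3.270)–(9.750,4.000)
cell (9,4): code 0011 → (9.750,4.000)–(9.831,5.000)
cell (9,5): code 0001 → (9.831,5.000)–(9.000,5.883)
total: 8 segments, chained into 1 closed loop(s), length Σ = 8.618665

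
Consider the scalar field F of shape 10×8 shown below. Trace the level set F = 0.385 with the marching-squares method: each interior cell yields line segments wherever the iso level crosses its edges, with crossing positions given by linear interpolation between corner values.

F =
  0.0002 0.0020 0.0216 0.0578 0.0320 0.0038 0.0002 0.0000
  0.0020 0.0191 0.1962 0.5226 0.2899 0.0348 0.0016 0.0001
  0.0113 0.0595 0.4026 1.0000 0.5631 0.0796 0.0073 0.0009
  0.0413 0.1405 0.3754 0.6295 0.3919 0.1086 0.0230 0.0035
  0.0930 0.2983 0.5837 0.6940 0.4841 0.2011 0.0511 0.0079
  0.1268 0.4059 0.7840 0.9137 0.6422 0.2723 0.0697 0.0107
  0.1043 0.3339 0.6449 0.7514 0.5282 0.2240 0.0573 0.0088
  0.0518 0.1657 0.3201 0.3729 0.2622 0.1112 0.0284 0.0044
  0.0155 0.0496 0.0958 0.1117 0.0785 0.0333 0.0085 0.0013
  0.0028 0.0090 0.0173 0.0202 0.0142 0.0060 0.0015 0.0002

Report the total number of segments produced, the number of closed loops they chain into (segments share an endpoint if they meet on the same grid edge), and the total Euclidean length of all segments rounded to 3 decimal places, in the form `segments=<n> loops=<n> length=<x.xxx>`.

segments=22 loops=1 length=16.153

cell (0,2): code 0100 → (0.704,3.000)–(1.000,2.578)
cell (0,3): code 1000 → (1.000,3.591)–(0.704,3.000)
cell (1,1): code 0100 → (1.915,2.000)–(2.000,1.949)
cell (1,2): code 1110 → (1.000,2.578)–(1.915,2.000)
cell (1,3): code 1101 → (1.348,4.000)–(1.000,3.591)
cell (1,4): code 1000 → (2.000,4.368)–(1.348,4.000)
cell (2,1): code 0010 → (2.000,1.949)–(2.647,2.000)
cell (2,2): code 0111 → (2.647,2.000)–(3.000,2.038)
cell (2,4): code 1001 → (3.000,4.024)–(2.000,4.368)
cell (3,1): code 0100 → (3.046,2.000)–(4.000,1.304)
cell (3,2): code 1110 → (3.000,2.038)–(3.046,2.000)
cell (3,4): code 1001 → (4.000,4.350)–(3.000,4.024)
cell (4,0): code 0100 → (4.806,1.000)–(5.000,0.925)
cell (4,1): code 1110 → (4.000,1.304)–(4.806,1.000)
cell (4,4): code 1001 → (5.000,4.695)–(4.000,4.350)
cell (5,0): code 0010 → (5.000,0.925)–(5.290,1.000)
cell (5,1): code 0111 → (5.290,1.000)–(6.000,1.164)
cell (5,4): code 1001 → (6.000,4.471)–(5.000,4.695)
cell (6,1): code 0010 → (6.000,1.164)–(6.800,2.000)
cell (6,2): code 0011 → (6.800,2.000)–(6.968,3.000)
cell (6,3): code 0011 → (6.968,3.000)–(6.538,4.000)
cell (6,4): code 0001 → (6.538,4.000)–(6.000,4.471)
total: 22 segments, chained into 1 closed loop(s), length Σ = 16.152574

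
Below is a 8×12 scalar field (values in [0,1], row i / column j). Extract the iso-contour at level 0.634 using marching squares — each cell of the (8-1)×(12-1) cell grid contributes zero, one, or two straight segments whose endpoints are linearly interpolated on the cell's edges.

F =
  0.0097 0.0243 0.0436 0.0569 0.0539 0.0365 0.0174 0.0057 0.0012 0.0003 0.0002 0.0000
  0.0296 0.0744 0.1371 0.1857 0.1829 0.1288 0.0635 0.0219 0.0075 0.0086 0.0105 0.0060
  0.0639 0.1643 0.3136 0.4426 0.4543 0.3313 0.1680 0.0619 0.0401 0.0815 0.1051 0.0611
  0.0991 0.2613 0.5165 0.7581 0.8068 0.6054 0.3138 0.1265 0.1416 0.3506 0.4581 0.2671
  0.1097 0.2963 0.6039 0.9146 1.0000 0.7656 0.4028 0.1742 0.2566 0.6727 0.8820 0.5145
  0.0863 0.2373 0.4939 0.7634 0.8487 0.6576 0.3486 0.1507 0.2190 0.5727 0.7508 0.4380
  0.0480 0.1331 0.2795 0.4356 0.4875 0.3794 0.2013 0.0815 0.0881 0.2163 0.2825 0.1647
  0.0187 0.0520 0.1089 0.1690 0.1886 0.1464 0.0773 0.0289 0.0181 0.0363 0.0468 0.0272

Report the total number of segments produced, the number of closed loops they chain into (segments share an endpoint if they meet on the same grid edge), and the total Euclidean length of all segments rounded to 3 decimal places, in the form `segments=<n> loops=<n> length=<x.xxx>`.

segments=20 loops=2 length=15.287

cell (2,2): code 0100 → (2.607,3.000)–(3.000,2.486)
cell (2,3): code 1100 → (2.510,4.000)–(2.607,3.000)
cell (2,4): code 1000 → (3.000,4.858)–(2.510,4.000)
cell (3,2): code 0110 → (3.000,2.486)–(4.000,2.097)
cell (3,4): code 1101 → (3.179,5.000)–(3.000,4.858)
cell (3,5): code 1000 → (4.000,5.363)–(3.179,5.000)
cell (3,8): code 0100 → (3.880,9.000)–(4.000,8.907)
cell (3,9): code 1100 → (3.415,10.000)–(3.880,9.000)
cell (3,10): code 1000 → (4.000,10.675)–(3.415,10.000)
cell (4,2): code 0110 → (4.000,2.097)–(5.000,2.520)
cell (4,5): code 1001 → (5.000,5.076)–(4.000,5.363)
cell (4,8): code 0010 → (4.000,8.907)–(4.387,9.000)
cell (4,9): code 0111 → (4.387,9.000)–(5.000,9.344)
cell (4,10): code 1001 → (5.000,10.373)–(4.000,10.675)
cell (5,2): code 0010 → (5.000,2.520)–(5.395,3.000)
cell (5,3): code 0011 → (5.395,3.000)–(5.594,4.000)
cell (5,4): code 0011 → (5.594,4.000)–(5.085,5.000)
cell (5,5): code 0001 → (5.085,5.000)–(5.000,5.076)
cell (5,9): code 0010 → (5.000,9.344)–(5.249,10.000)
cell (5,10): code 0001 → (5.249,10.000)–(5.000,10.373)
total: 20 segments, chained into 2 closed loop(s), length Σ = 15.286875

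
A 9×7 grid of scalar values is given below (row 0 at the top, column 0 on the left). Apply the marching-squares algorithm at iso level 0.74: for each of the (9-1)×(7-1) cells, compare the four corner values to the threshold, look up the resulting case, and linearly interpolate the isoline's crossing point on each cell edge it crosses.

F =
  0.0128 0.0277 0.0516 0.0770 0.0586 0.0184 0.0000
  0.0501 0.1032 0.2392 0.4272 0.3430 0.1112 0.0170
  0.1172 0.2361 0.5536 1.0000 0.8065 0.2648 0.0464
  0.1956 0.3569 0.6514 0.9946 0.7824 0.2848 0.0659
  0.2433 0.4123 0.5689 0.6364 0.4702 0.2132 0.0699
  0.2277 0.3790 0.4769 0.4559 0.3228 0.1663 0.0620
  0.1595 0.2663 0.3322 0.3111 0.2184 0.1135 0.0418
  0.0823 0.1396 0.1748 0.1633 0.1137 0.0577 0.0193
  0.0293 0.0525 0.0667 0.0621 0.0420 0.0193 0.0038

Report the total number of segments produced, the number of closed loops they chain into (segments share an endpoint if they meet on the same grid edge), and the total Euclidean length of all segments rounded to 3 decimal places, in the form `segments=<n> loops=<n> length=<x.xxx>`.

segments=8 loops=1 length=6.329

cell (1,2): code 0100 → (1.546,3.000)–(2.000,2.418)
cell (1,3): code 1100 → (1.857,4.000)–(1.546,3.000)
cell (1,4): code 1000 → (2.000,4.123)–(1.857,4.000)
cell (2,2): code 0110 → (2.000,2.418)–(3.000,2.258)
cell (2,4): code 1001 → (3.000,4.085)–(2.000,4.123)
cell (3,2): code 0010 → (3.000,2.258)–(3.711,3.000)
cell (3,3): code 0011 → (3.711,3.000)–(3.136,4.000)
cell (3,4): code 0001 → (3.136,4.000)–(3.000,4.085)
total: 8 segments, chained into 1 closed loop(s), length Σ = 6.328884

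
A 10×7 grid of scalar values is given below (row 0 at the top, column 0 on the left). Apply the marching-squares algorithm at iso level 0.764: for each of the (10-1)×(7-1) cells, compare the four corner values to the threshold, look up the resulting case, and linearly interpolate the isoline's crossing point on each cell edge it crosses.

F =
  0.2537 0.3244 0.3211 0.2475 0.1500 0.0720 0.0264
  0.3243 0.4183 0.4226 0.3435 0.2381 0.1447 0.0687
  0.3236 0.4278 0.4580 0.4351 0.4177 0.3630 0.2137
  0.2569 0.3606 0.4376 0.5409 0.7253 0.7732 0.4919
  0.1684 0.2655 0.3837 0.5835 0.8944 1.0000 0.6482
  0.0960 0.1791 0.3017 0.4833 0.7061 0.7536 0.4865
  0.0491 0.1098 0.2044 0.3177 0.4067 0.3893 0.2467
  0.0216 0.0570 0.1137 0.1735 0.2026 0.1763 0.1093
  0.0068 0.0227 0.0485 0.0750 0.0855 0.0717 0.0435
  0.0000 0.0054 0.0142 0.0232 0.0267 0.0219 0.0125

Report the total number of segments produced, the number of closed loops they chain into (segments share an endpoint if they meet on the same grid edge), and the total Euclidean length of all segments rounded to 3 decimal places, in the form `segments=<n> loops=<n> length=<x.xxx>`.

cell (2,4): code 0100 → (2.978,5.000)–(3.000,4.808)
cell (2,5): code 1000 → (3.000,5.033)–(2.978,5.000)
cell (3,3): code 0100 → (3.229,4.000)–(4.000,3.581)
cell (3,4): code 1110 → (3.000,4.808)–(3.229,4.000)
cell (3,5): code 1001 → (4.000,5.671)–(3.000,5.033)
cell (4,3): code 0010 → (4.000,3.581)–(4.693,4.000)
cell (4,4): code 0011 → (4.693,4.000)–(4.958,5.000)
cell (4,5): code 0001 → (4.958,5.000)–(4.000,5.671)
total: 8 segments, chained into 1 closed loop(s), length Σ = 6.150401

segments=8 loops=1 length=6.150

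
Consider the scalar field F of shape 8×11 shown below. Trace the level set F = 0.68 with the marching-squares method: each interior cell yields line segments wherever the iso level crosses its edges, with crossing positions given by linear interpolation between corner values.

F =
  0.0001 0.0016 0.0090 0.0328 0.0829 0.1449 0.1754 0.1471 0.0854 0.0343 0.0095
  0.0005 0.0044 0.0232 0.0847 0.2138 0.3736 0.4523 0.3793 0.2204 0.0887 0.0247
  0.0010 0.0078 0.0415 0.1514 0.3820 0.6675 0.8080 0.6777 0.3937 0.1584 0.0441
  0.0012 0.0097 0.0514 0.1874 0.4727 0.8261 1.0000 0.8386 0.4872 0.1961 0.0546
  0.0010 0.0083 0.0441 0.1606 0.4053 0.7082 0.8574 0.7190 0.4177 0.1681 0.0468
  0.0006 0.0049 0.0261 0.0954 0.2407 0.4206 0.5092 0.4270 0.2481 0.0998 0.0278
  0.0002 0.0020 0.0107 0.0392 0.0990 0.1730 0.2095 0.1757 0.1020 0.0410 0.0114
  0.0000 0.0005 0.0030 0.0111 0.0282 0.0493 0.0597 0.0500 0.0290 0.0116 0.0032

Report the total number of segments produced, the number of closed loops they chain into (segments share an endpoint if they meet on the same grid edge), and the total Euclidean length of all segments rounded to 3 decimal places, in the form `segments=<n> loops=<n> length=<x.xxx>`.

segments=12 loops=1 length=8.833

cell (1,5): code 0100 → (1.640,6.000)–(2.000,5.089)
cell (1,6): code 1000 → (2.000,6.982)–(1.640,6.000)
cell (2,4): code 0100 → (2.079,5.000)–(3.000,4.587)
cell (2,5): code 1110 → (2.000,5.089)–(2.079,5.000)
cell (2,6): code 1101 → (2.014,7.000)–(2.000,6.982)
cell (2,7): code 1000 → (3.000,7.451)–(2.014,7.000)
cell (3,4): code 0110 → (3.000,4.587)–(4.000,4.907)
cell (3,7): code 1001 → (4.000,7.129)–(3.000,7.451)
cell (4,4): code 0010 → (4.000,4.907)–(4.098,5.000)
cell (4,5): code 0011 → (4.098,5.000)–(4.509,6.000)
cell (4,6): code 0011 → (4.509,6.000)–(4.134,7.000)
cell (4,7): code 0001 → (4.134,7.000)–(4.000,7.129)
total: 12 segments, chained into 1 closed loop(s), length Σ = 8.832539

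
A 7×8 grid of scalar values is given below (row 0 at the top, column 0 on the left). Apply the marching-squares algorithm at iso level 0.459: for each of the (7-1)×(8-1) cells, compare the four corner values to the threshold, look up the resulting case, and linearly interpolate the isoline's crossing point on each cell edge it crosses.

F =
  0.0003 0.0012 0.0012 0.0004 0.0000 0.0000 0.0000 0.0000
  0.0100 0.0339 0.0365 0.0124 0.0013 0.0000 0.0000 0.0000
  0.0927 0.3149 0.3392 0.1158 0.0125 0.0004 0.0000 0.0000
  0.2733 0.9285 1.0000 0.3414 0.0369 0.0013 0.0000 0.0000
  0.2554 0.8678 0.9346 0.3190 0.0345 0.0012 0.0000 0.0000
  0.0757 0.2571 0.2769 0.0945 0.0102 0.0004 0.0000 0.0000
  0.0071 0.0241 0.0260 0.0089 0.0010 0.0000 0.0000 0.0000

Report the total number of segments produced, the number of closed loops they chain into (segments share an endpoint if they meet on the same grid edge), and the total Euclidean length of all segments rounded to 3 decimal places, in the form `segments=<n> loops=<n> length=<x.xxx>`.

segments=8 loops=1 length=8.217

cell (2,0): code 0100 → (2.235,1.000)–(3.000,0.283)
cell (2,1): code 1100 → (2.181,2.000)–(2.235,1.000)
cell (2,2): code 1000 → (3.000,2.821)–(2.181,2.000)
cell (3,0): code 0110 → (3.000,0.283)–(4.000,0.332)
cell (3,2): code 1001 → (4.000,2.773)–(3.000,2.821)
cell (4,0): code 0010 → (4.000,0.332)–(4.669,1.000)
cell (4,1): code 0011 → (4.669,1.000)–(4.723,2.000)
cell (4,2): code 0001 → (4.723,2.000)–(4.000,2.773)
total: 8 segments, chained into 1 closed loop(s), length Σ = 8.216891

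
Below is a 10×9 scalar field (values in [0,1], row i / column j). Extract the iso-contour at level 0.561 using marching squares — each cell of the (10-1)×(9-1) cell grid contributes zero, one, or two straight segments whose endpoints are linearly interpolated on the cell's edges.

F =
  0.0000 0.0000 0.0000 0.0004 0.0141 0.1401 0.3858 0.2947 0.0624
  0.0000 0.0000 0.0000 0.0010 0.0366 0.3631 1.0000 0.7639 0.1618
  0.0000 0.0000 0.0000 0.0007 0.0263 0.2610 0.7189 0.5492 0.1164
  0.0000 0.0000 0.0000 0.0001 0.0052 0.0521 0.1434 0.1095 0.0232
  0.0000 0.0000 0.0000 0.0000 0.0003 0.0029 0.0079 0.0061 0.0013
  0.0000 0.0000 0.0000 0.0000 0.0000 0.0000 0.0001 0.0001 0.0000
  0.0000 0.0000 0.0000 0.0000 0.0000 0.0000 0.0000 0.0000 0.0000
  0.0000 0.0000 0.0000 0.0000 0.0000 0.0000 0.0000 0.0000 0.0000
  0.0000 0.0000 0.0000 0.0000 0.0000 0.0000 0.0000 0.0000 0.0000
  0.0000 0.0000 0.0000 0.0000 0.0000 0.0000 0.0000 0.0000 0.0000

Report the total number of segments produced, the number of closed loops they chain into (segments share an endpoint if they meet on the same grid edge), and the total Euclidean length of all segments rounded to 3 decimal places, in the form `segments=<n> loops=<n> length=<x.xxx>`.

segments=8 loops=1 length=6.141

cell (0,5): code 0100 → (0.285,6.000)–(1.000,5.311)
cell (0,6): code 1100 → (0.568,7.000)–(0.285,6.000)
cell (0,7): code 1000 → (1.000,7.337)–(0.568,7.000)
cell (1,5): code 0110 → (1.000,5.311)–(2.000,5.655)
cell (1,6): code 1011 → (2.000,6.930)–(1.945,7.000)
cell (1,7): code 0001 → (1.945,7.000)–(1.000,7.337)
cell (2,5): code 0010 → (2.000,5.655)–(2.274,6.000)
cell (2,6): code 0001 → (2.274,6.000)–(2.000,6.930)
total: 8 segments, chained into 1 closed loop(s), length Σ = 6.140643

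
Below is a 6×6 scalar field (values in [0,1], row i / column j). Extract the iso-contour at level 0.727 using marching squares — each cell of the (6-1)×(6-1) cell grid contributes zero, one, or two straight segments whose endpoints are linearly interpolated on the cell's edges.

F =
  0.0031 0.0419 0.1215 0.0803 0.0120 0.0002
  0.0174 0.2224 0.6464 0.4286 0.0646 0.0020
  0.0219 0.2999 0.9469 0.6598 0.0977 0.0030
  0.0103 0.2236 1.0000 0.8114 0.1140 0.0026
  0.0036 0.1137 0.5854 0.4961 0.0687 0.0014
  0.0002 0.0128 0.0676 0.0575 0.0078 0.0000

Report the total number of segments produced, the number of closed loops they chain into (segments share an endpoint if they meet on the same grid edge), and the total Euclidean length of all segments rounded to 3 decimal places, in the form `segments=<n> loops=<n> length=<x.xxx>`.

cell (1,1): code 0100 → (1.268,2.000)–(2.000,1.660)
cell (1,2): code 1000 → (2.000,2.766)–(1.268,2.000)
cell (2,1): code 0110 → (2.000,1.660)–(3.000,1.648)
cell (2,2): code 1101 → (2.443,3.000)–(2.000,2.766)
cell (2,3): code 1000 → (3.000,3.121)–(2.443,3.000)
cell (3,1): code 0010 → (3.000,1.648)–(3.658,2.000)
cell (3,2): code 0011 → (3.658,2.000)–(3.268,3.000)
cell (3,3): code 0001 → (3.268,3.000)–(3.000,3.121)
total: 8 segments, chained into 1 closed loop(s), length Σ = 6.051132

segments=8 loops=1 length=6.051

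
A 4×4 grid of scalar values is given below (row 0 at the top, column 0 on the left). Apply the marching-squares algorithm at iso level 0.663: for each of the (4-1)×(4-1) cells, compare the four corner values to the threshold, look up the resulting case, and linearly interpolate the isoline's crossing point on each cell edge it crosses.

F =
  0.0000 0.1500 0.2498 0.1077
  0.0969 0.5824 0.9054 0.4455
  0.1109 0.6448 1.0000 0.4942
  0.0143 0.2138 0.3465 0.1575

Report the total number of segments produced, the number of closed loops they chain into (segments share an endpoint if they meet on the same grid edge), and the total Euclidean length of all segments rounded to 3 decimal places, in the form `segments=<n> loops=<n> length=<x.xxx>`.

cell (0,1): code 0100 → (0.630,2.000)–(1.000,1.250)
cell (0,2): code 1000 → (1.000,2.527)–(0.630,2.000)
cell (1,1): code 0110 → (1.000,1.250)–(2.000,1.051)
cell (1,2): code 1001 → (2.000,2.666)–(1.000,2.527)
cell (2,1): code 0010 → (2.000,1.051)–(2.516,2.000)
cell (2,2): code 0001 → (2.516,2.000)–(2.000,2.666)
total: 6 segments, chained into 1 closed loop(s), length Σ = 5.431916

segments=6 loops=1 length=5.432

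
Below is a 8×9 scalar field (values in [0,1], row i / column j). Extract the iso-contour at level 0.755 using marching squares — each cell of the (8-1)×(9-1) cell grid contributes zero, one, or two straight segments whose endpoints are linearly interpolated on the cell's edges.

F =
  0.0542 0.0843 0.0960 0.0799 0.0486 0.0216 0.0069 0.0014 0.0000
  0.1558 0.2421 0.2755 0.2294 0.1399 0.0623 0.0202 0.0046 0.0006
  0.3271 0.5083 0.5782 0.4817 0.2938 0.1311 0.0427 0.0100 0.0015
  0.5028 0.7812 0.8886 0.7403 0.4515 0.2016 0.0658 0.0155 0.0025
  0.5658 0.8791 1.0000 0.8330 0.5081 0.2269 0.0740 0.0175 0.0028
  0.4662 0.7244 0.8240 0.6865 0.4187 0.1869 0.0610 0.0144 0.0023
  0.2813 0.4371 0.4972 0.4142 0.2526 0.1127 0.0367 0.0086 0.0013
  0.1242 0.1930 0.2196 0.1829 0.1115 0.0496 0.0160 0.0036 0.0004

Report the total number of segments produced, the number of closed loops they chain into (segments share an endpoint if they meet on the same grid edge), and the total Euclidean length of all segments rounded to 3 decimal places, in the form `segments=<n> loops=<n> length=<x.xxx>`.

segments=12 loops=1 length=8.090

cell (2,0): code 0100 → (2.904,1.000)–(3.000,0.906)
cell (2,1): code 1100 → (2.570,2.000)–(2.904,1.000)
cell (2,2): code 1000 → (3.000,2.901)–(2.570,2.000)
cell (3,0): code 0110 → (3.000,0.906)–(4.000,0.604)
cell (3,2): code 1101 → (3.159,3.000)–(3.000,2.901)
cell (3,3): code 1000 → (4.000,3.240)–(3.159,3.000)
cell (4,0): code 0010 → (4.000,0.604)–(4.802,1.000)
cell (4,1): code 0111 → (4.802,1.000)–(5.000,1.307)
cell (4,2): code 1011 → (5.000,2.502)–(4.532,3.000)
cell (4,3): code 0001 → (4.532,3.000)–(4.000,3.240)
cell (5,1): code 0010 → (5.000,1.307)–(5.211,2.000)
cell (5,2): code 0001 → (5.211,2.000)–(5.000,2.502)
total: 12 segments, chained into 1 closed loop(s), length Σ = 8.089905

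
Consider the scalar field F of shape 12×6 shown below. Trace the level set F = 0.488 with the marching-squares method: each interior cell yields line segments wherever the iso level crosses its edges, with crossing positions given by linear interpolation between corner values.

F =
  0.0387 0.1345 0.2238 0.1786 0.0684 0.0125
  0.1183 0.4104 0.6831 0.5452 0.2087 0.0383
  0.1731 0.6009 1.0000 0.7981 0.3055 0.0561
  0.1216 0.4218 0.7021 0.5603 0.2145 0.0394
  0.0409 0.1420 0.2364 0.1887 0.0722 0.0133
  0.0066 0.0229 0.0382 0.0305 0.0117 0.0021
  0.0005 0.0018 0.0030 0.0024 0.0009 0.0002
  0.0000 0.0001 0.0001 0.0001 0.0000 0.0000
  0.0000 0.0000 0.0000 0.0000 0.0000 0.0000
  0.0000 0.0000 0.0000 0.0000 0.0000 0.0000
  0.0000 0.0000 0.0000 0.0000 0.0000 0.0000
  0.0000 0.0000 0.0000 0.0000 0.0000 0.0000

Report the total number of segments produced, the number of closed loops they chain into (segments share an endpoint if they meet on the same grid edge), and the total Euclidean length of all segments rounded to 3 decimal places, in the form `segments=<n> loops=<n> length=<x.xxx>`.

segments=12 loops=1 length=8.763

cell (0,1): code 0100 → (0.575,2.000)–(1.000,1.285)
cell (0,2): code 1100 → (0.844,3.000)–(0.575,2.000)
cell (0,3): code 1000 → (1.000,3.170)–(0.844,3.000)
cell (1,0): code 0100 → (1.407,1.000)–(2.000,0.736)
cell (1,1): code 1110 → (1.000,1.285)–(1.407,1.000)
cell (1,3): code 1001 → (2.000,3.630)–(1.000,3.170)
cell (2,0): code 0010 → (2.000,0.736)–(2.630,1.000)
cell (2,1): code 0111 → (2.630,1.000)–(3.000,1.236)
cell (2,3): code 1001 → (3.000,3.209)–(2.000,3.630)
cell (3,1): code 0010 → (3.000,1.236)–(3.460,2.000)
cell (3,2): code 0011 → (3.460,2.000)–(3.195,3.000)
cell (3,3): code 0001 → (3.195,3.000)–(3.000,3.209)
total: 12 segments, chained into 1 closed loop(s), length Σ = 8.762931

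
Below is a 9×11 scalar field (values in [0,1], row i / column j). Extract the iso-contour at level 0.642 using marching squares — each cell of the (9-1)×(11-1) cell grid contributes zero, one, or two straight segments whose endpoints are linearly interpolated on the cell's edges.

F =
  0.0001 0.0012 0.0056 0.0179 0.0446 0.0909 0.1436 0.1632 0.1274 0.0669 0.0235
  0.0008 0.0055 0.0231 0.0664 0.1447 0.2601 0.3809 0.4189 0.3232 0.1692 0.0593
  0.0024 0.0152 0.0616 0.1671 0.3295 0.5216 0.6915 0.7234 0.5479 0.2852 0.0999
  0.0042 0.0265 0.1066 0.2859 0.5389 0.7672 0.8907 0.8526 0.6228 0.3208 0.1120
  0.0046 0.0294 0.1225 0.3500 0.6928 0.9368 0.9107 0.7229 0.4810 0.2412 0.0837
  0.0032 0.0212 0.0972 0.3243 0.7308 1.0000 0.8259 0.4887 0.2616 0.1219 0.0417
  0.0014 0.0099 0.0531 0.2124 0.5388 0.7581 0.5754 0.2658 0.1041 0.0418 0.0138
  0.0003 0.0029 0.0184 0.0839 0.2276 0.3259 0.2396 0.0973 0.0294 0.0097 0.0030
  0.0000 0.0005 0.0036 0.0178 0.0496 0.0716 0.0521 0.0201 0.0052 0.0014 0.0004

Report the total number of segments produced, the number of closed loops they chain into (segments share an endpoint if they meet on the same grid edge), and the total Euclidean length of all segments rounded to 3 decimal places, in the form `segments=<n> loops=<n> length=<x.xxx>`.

cell (1,5): code 0100 → (1.841,6.000)–(2.000,5.709)
cell (1,6): code 1100 → (1.733,7.000)–(1.841,6.000)
cell (1,7): code 1000 → (2.000,7.464)–(1.733,7.000)
cell (2,4): code 0100 → (2.490,5.000)–(3.000,4.452)
cell (2,5): code 1110 → (2.000,5.709)–(2.490,5.000)
cell (2,7): code 1001 → (3.000,7.916)–(2.000,7.464)
cell (3,3): code 0100 → (3.670,4.000)–(4.000,3.852)
cell (3,4): code 1110 → (3.000,4.452)–(3.670,4.000)
cell (3,7): code 1001 → (4.000,7.334)–(3.000,7.916)
cell (4,3): code 0110 → (4.000,3.852)–(5.000,3.782)
cell (4,6): code 1011 → (5.000,6.545)–(4.345,7.000)
cell (4,7): code 0001 → (4.345,7.000)–(4.000,7.334)
cell (5,3): code 0010 → (5.000,3.782)–(5.462,4.000)
cell (5,4): code 0111 → (5.462,4.000)–(6.000,4.471)
cell (5,5): code 1011 → (6.000,5.635)–(5.734,6.000)
cell (5,6): code 0001 → (5.734,6.000)–(5.000,6.545)
cell (6,4): code 0010 → (6.000,4.471)–(6.269,5.000)
cell (6,5): code 0001 → (6.269,5.000)–(6.000,5.635)
total: 18 segments, chained into 1 closed loop(s), length Σ = 13.063533

segments=18 loops=1 length=13.064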